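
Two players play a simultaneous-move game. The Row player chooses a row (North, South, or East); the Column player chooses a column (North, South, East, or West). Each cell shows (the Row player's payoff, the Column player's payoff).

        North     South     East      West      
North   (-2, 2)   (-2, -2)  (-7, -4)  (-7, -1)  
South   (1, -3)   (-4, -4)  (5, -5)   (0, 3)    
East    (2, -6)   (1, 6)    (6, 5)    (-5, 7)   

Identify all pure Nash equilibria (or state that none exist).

A profile is a Nash equilibrium when each player is best-responding to the other.
The Row player's best responses — vs North: East (payoff 2); vs South: East (payoff 1); vs East: East (payoff 6); vs West: South (payoff 0).
The Column player's best responses — vs North: North (payoff 2); vs South: West (payoff 3); vs East: West (payoff 7).
The only mutual best response is (South, West); neither player gains by switching there.

(South, West)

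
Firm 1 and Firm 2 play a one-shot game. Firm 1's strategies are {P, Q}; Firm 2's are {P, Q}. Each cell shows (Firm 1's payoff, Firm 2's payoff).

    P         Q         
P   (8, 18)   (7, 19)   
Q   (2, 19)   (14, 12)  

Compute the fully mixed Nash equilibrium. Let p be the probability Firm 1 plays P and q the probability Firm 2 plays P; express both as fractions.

In a mixed NE each player is indifferent between their pure strategies, so the opponent's mix sets the indifference.
Firm 2 indifferent between P and Q: p·18 + (1−p)·19 = p·19 + (1−p)·12 ⟹ 19 + (-1)p = 12 + 7p ⟹ p = 7/8.
Firm 1 indifferent between P and Q: q·8 + (1−q)·7 = q·2 + (1−q)·14 ⟹ 7 + 1q = 14 + (-12)q ⟹ q = 7/13.

p = 7/8, q = 7/13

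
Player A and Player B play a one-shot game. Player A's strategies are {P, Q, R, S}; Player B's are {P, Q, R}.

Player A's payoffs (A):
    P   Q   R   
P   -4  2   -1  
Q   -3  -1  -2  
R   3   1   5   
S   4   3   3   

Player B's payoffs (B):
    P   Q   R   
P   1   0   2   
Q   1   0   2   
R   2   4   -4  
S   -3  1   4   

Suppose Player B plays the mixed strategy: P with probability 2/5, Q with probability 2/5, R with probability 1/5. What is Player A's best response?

S

Player A's best reply maximizes expected payoff against the mix.
P: (2/5)·(-4) + (2/5)·2 + (1/5)·(-1) = -1
Q: (2/5)·(-3) + (2/5)·(-1) + (1/5)·(-2) = -2
R: (2/5)·3 + (2/5)·1 + (1/5)·5 = 13/5
S: (2/5)·4 + (2/5)·3 + (1/5)·3 = 17/5
Highest expected payoff is 17/5, from S.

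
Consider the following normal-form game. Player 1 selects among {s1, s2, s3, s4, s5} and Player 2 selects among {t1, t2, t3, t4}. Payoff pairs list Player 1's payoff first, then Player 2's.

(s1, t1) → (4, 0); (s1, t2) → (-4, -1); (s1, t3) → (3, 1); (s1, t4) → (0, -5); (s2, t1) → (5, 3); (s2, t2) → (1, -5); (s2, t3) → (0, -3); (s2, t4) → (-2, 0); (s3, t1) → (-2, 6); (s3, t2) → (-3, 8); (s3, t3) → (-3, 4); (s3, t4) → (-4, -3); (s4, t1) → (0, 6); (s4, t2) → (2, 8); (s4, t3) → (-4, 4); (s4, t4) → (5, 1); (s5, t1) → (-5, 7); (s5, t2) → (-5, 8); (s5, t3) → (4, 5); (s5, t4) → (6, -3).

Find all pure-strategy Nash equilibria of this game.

Find each player's best response to every opponent strategy; NE are the intersections.
Player 1's best responses — vs t1: s2 (payoff 5); vs t2: s4 (payoff 2); vs t3: s5 (payoff 4); vs t4: s5 (payoff 6).
Player 2's best responses — vs s1: t3 (payoff 1); vs s2: t1 (payoff 3); vs s3: t2 (payoff 8); vs s4: t2 (payoff 8); vs s5: t2 (payoff 8).
Mutual best responses occur at (s2, t1) and (s4, t2); at each, neither player gains by switching.

(s2, t1) and (s4, t2)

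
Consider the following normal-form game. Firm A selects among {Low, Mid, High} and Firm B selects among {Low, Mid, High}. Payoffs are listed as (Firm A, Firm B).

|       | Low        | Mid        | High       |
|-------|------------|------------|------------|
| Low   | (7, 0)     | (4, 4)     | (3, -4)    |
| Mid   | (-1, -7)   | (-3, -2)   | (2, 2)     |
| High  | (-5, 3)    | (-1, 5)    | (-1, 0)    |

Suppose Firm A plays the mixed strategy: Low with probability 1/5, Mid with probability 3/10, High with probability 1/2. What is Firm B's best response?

Firm B's best reply maximizes expected payoff against the mix.
Low: (1/5)·0 + (3/10)·(-7) + (1/2)·3 = -3/5
Mid: (1/5)·4 + (3/10)·(-2) + (1/2)·5 = 27/10
High: (1/5)·(-4) + (3/10)·2 + (1/2)·0 = -1/5
Highest expected payoff is 27/10, from Mid.

Mid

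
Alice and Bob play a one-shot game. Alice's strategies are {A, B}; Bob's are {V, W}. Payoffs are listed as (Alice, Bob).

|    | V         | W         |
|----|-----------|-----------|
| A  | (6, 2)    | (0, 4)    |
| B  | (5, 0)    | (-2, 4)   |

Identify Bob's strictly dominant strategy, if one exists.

W

A strategy is strictly dominant if it gives Bob a strictly higher payoff than every other strategy, against every choice by the opponent.
W strictly dominates: vs A: 4 > 2; vs B: 4 > 0.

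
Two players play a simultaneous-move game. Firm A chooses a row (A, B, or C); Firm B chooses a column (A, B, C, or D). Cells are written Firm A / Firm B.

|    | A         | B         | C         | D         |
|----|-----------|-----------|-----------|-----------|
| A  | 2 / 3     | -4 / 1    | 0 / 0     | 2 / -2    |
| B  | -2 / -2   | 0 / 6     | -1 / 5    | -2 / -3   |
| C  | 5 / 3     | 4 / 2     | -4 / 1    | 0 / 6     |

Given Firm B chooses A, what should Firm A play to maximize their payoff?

C

With Firm B fixed at A, Firm A's payoffs are: A → 2, B → -2, C → 5.
The maximum is 5, achieved by C.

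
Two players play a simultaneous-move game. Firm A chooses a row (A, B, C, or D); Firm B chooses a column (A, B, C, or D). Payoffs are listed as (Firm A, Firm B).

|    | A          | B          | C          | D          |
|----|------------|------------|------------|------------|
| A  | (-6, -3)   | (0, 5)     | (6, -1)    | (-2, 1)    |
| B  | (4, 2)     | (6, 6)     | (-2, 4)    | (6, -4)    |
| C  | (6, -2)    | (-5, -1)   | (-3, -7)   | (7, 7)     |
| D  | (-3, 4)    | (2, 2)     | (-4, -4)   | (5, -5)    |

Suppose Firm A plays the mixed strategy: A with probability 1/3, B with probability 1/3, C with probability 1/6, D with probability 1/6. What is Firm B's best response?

Firm B's best reply maximizes expected payoff against the mix.
A: (1/3)·(-3) + (1/3)·2 + (1/6)·(-2) + (1/6)·4 = 0
B: (1/3)·5 + (1/3)·6 + (1/6)·(-1) + (1/6)·2 = 23/6
C: (1/3)·(-1) + (1/3)·4 + (1/6)·(-7) + (1/6)·(-4) = -5/6
D: (1/3)·1 + (1/3)·(-4) + (1/6)·7 + (1/6)·(-5) = -2/3
Highest expected payoff is 23/6, from B.

B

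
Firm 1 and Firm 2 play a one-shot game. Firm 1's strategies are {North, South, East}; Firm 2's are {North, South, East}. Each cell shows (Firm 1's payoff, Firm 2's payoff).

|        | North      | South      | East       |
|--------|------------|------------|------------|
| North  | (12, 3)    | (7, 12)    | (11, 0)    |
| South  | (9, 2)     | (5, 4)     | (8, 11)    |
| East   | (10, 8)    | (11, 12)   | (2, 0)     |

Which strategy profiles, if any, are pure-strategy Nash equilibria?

Check mutual best responses: a cell is a NE iff neither player can gain by unilaterally deviating.
Firm 1's best responses — vs North: North (payoff 12); vs South: East (payoff 11); vs East: North (payoff 11).
Firm 2's best responses — vs North: South (payoff 12); vs South: East (payoff 11); vs East: South (payoff 12).
The only mutual best response is (East, South); neither player gains by switching there.

(East, South)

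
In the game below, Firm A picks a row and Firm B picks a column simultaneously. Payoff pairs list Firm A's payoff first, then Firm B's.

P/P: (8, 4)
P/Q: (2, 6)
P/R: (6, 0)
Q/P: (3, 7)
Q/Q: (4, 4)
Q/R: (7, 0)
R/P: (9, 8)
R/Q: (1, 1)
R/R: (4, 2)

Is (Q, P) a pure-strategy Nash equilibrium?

No

Holding Firm B at P: Firm A gets 3 from Q but could get 9 by switching to R. Firm A has a profitable deviation.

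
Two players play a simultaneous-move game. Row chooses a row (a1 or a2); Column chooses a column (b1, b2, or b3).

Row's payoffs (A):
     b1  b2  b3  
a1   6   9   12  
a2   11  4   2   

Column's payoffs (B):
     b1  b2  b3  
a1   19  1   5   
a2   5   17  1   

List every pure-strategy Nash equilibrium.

None

Check mutual best responses: a cell is a NE iff neither player can gain by unilaterally deviating.
Row's best responses — vs b1: a2 (payoff 11); vs b2: a1 (payoff 9); vs b3: a1 (payoff 12).
Column's best responses — vs a1: b1 (payoff 19); vs a2: b2 (payoff 17).
No cell has both players best-responding. For instance, Row's best reply to b3 is a1, but against a1 Column prefers b1 over b3.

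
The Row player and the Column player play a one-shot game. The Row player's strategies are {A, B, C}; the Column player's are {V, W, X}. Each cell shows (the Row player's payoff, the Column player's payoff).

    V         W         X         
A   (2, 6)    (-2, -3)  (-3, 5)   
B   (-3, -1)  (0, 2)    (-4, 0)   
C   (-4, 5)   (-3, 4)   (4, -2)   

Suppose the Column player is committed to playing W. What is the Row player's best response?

B

With the Column player fixed at W, the Row player's payoffs are: A → -2, B → 0, C → -3.
The maximum is 0, achieved by B.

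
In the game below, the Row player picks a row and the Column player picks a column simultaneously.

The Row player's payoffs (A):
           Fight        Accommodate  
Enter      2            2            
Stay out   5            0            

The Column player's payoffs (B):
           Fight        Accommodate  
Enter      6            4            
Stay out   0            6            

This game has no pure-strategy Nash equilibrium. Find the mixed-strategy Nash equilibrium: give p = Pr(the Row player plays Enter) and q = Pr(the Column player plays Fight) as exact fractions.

p = 3/4, q = 2/5

In a mixed NE each player is indifferent between their pure strategies, so the opponent's mix sets the indifference.
The Column player indifferent between Fight and Accommodate: p·6 + (1−p)·0 = p·4 + (1−p)·6 ⟹ 0 + 6p = 6 + (-2)p ⟹ p = 3/4.
The Row player indifferent between Enter and Stay out: q·2 + (1−q)·2 = q·5 + (1−q)·0 ⟹ 2 + 0q = 0 + 5q ⟹ q = 2/5.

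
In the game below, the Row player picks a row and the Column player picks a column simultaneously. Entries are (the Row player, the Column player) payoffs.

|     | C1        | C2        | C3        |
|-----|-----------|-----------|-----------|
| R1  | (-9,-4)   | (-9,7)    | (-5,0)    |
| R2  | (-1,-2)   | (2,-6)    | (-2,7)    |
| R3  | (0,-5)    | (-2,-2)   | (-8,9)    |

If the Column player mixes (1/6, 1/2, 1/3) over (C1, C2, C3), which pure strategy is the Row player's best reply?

R2

The Row player's best reply maximizes expected payoff against the mix.
R1: (1/6)·(-9) + (1/2)·(-9) + (1/3)·(-5) = -23/3
R2: (1/6)·(-1) + (1/2)·2 + (1/3)·(-2) = 1/6
R3: (1/6)·0 + (1/2)·(-2) + (1/3)·(-8) = -11/3
Highest expected payoff is 1/6, from R2.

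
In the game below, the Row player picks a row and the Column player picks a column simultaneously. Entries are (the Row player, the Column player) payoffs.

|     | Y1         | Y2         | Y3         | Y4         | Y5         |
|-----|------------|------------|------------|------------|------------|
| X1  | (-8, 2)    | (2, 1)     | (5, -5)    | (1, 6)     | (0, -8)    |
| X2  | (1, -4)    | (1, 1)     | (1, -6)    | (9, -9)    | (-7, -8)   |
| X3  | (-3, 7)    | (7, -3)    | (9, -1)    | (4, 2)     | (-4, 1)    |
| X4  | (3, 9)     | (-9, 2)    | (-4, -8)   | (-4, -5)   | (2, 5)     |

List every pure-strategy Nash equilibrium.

Find each player's best response to every opponent strategy; NE are the intersections.
The Row player's best responses — vs Y1: X4 (payoff 3); vs Y2: X3 (payoff 7); vs Y3: X3 (payoff 9); vs Y4: X2 (payoff 9); vs Y5: X4 (payoff 2).
The Column player's best responses — vs X1: Y4 (payoff 6); vs X2: Y2 (payoff 1); vs X3: Y1 (payoff 7); vs X4: Y1 (payoff 9).
The only mutual best response is (X4, Y1); neither player gains by switching there.

(X4, Y1)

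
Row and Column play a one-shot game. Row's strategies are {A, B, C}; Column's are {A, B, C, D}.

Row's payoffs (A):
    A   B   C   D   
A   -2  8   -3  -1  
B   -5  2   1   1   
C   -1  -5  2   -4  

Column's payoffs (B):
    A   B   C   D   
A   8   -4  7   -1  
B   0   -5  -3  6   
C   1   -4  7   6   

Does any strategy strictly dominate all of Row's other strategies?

None

A strategy is strictly dominant if it gives Row a strictly higher payoff than every other strategy, against every choice by the opponent.
A is not dominant: against A, C gives -1 > -2.
B is not dominant: against A, A gives -2 > -5.
C is not dominant: against B, A gives 8 > -5.
No single strategy is best against every opponent action.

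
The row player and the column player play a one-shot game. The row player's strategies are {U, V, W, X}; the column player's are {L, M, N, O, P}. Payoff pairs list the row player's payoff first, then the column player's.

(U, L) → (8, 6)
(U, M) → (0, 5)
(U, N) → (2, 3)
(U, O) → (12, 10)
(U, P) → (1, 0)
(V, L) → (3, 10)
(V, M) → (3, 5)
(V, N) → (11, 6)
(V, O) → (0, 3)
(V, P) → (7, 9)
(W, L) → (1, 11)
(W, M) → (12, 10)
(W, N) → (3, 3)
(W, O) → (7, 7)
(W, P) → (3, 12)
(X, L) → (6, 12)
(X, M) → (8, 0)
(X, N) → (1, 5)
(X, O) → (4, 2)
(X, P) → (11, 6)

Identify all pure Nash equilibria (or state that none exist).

Find each player's best response to every opponent strategy; NE are the intersections.
The row player's best responses — vs L: U (payoff 8); vs M: W (payoff 12); vs N: V (payoff 11); vs O: U (payoff 12); vs P: X (payoff 11).
The column player's best responses — vs U: O (payoff 10); vs V: L (payoff 10); vs W: P (payoff 12); vs X: L (payoff 12).
The only mutual best response is (U, O); neither player gains by switching there.

(U, O)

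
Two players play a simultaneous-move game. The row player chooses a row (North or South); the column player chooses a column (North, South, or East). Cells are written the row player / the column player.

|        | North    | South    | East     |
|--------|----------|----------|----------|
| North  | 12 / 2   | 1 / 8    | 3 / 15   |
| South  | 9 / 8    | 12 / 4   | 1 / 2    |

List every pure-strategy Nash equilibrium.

Find each player's best response to every opponent strategy; NE are the intersections.
The row player's best responses — vs North: North (payoff 12); vs South: South (payoff 12); vs East: North (payoff 3).
The column player's best responses — vs North: East (payoff 15); vs South: North (payoff 8).
The only mutual best response is (North, East); neither player gains by switching there.

(North, East)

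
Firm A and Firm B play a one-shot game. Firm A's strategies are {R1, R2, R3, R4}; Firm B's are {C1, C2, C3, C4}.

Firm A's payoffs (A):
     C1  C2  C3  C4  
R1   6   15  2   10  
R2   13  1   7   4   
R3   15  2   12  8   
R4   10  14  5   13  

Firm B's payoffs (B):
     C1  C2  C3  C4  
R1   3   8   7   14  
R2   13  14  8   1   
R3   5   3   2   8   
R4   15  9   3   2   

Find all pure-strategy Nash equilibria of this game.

No pure-strategy Nash equilibrium

A profile is a Nash equilibrium when each player is best-responding to the other.
Firm A's best responses — vs C1: R3 (payoff 15); vs C2: R1 (payoff 15); vs C3: R3 (payoff 12); vs C4: R4 (payoff 13).
Firm B's best responses — vs R1: C4 (payoff 14); vs R2: C2 (payoff 14); vs R3: C4 (payoff 8); vs R4: C1 (payoff 15).
No cell has both players best-responding. For instance, Firm A's best reply to C3 is R3, but against R3 Firm B prefers C4 over C3.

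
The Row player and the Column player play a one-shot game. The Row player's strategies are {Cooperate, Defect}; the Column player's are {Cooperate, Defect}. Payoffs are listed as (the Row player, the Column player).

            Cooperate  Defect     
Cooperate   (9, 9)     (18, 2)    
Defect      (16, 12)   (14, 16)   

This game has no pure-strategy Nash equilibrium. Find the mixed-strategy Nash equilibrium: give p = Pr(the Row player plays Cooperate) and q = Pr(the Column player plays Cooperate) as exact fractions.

p = 4/11, q = 4/11

Each player's mixing probability is pinned down by making the *other* player indifferent.
The Column player indifferent between Cooperate and Defect: p·9 + (1−p)·12 = p·2 + (1−p)·16 ⟹ 12 + (-3)p = 16 + (-14)p ⟹ p = 4/11.
The Row player indifferent between Cooperate and Defect: q·9 + (1−q)·18 = q·16 + (1−q)·14 ⟹ 18 + (-9)q = 14 + 2q ⟹ q = 4/11.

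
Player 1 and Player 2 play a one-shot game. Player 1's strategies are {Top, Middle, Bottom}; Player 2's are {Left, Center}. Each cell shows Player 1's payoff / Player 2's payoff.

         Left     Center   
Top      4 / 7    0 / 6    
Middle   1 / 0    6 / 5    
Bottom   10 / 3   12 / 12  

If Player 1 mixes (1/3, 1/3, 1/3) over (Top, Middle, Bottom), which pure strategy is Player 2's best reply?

Center

Player 2's best reply maximizes expected payoff against the mix.
Left: (1/3)·7 + (1/3)·0 + (1/3)·3 = 10/3
Center: (1/3)·6 + (1/3)·5 + (1/3)·12 = 23/3
Highest expected payoff is 23/3, from Center.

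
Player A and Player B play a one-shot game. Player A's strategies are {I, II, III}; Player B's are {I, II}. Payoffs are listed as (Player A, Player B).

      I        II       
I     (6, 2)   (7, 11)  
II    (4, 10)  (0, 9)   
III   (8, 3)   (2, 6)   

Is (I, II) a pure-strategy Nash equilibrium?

Holding Player B at II: Player A gets 7 from I, versus 0 from II, 2 from III. No profitable deviation for Player A.
Holding Player A at I: Player B gets 11 from II, versus 2 from I. No profitable deviation for Player B either.

Yes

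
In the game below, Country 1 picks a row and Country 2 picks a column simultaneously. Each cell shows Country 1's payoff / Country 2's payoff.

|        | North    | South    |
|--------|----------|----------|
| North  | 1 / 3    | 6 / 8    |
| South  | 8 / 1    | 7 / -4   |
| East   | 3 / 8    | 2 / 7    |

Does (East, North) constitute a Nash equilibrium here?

Holding Country 2 at North: Country 1 gets 3 from East but could get 8 by switching to South. Country 1 has a profitable deviation.

No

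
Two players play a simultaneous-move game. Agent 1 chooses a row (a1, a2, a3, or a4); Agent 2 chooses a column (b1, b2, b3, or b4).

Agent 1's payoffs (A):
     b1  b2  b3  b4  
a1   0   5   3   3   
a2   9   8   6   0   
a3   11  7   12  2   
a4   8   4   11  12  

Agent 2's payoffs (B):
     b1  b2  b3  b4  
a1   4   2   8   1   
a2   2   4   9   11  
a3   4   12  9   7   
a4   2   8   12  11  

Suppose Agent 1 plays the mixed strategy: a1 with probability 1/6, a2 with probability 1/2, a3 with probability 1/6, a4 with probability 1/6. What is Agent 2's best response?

Compute Agent 2's expected payoff from each pure strategy against the given mix.
b1: (1/6)·4 + (1/2)·2 + (1/6)·4 + (1/6)·2 = 8/3
b2: (1/6)·2 + (1/2)·4 + (1/6)·12 + (1/6)·8 = 17/3
b3: (1/6)·8 + (1/2)·9 + (1/6)·9 + (1/6)·12 = 28/3
b4: (1/6)·1 + (1/2)·11 + (1/6)·7 + (1/6)·11 = 26/3
Highest expected payoff is 28/3, from b3.

b3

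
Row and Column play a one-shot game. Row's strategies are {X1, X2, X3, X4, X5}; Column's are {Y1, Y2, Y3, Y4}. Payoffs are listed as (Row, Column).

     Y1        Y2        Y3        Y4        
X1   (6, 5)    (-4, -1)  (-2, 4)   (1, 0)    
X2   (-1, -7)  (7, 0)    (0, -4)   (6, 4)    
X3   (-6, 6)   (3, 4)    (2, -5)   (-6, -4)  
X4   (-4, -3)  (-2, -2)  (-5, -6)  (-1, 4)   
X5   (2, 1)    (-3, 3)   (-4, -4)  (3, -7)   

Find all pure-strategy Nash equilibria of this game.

(X1, Y1) and (X2, Y4)

Find each player's best response to every opponent strategy; NE are the intersections.
Row's best responses — vs Y1: X1 (payoff 6); vs Y2: X2 (payoff 7); vs Y3: X3 (payoff 2); vs Y4: X2 (payoff 6).
Column's best responses — vs X1: Y1 (payoff 5); vs X2: Y4 (payoff 4); vs X3: Y1 (payoff 6); vs X4: Y4 (payoff 4); vs X5: Y2 (payoff 3).
Mutual best responses occur at (X1, Y1) and (X2, Y4); at each, neither player gains by switching.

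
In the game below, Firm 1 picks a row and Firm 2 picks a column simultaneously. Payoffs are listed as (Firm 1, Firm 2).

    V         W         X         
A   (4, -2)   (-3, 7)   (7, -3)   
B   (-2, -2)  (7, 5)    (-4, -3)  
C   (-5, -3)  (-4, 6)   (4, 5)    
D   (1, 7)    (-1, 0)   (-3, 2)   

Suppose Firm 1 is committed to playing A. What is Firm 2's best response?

W

With Firm 1 fixed at A, Firm 2's payoffs are: V → -2, W → 7, X → -3.
The maximum is 7, achieved by W.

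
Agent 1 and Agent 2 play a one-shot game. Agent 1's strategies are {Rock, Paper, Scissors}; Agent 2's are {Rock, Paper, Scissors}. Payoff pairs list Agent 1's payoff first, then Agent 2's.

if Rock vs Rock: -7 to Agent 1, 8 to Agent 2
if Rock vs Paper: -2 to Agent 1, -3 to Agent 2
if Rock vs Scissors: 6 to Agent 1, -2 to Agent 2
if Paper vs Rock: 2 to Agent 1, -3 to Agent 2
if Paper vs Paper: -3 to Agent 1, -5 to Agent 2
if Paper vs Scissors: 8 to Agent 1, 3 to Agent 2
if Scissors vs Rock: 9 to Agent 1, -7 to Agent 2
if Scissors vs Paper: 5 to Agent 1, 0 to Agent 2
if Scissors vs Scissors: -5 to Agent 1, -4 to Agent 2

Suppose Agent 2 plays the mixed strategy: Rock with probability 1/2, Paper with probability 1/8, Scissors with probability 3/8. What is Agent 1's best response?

Agent 1's best reply maximizes expected payoff against the mix.
Rock: (1/2)·(-7) + (1/8)·(-2) + (3/8)·6 = -3/2
Paper: (1/2)·2 + (1/8)·(-3) + (3/8)·8 = 29/8
Scissors: (1/2)·9 + (1/8)·5 + (3/8)·(-5) = 13/4
Highest expected payoff is 29/8, from Paper.

Paper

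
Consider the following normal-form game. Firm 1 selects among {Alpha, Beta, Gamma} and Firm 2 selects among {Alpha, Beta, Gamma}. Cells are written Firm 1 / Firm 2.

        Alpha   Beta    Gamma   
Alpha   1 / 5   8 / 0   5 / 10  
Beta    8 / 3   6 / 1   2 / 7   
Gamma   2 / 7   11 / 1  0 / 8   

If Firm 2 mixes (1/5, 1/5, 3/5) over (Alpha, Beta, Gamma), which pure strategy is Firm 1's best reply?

Alpha

Firm 1's best reply maximizes expected payoff against the mix.
Alpha: (1/5)·1 + (1/5)·8 + (3/5)·5 = 24/5
Beta: (1/5)·8 + (1/5)·6 + (3/5)·2 = 4
Gamma: (1/5)·2 + (1/5)·11 + (3/5)·0 = 13/5
Highest expected payoff is 24/5, from Alpha.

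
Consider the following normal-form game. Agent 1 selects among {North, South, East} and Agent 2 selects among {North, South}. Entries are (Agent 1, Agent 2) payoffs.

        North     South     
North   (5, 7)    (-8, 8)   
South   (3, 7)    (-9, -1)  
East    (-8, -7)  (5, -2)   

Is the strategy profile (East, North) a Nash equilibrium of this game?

No

Holding Agent 2 at North: Agent 1 gets -8 from East but could get 5 by switching to North. Agent 1 has a profitable deviation.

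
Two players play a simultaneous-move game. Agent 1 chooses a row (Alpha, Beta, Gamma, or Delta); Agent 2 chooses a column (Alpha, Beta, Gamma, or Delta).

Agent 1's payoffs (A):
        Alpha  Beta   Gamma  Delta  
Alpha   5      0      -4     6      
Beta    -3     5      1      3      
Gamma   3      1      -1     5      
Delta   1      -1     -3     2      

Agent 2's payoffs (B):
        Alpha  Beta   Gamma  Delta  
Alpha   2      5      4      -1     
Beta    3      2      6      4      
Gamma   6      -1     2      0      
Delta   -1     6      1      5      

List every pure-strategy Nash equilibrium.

Check mutual best responses: a cell is a NE iff neither player can gain by unilaterally deviating.
Agent 1's best responses — vs Alpha: Alpha (payoff 5); vs Beta: Beta (payoff 5); vs Gamma: Beta (payoff 1); vs Delta: Alpha (payoff 6).
Agent 2's best responses — vs Alpha: Beta (payoff 5); vs Beta: Gamma (payoff 6); vs Gamma: Alpha (payoff 6); vs Delta: Beta (payoff 6).
The only mutual best response is (Beta, Gamma); neither player gains by switching there.

(Beta, Gamma)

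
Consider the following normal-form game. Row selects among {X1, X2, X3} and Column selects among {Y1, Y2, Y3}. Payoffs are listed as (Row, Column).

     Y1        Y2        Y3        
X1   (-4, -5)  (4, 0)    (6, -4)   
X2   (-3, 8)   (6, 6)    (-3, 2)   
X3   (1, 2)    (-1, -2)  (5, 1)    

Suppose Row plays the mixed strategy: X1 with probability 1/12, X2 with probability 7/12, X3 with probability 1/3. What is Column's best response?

Compute Column's expected payoff from each pure strategy against the given mix.
Y1: (1/12)·(-5) + (7/12)·8 + (1/3)·2 = 59/12
Y2: (1/12)·0 + (7/12)·6 + (1/3)·(-2) = 17/6
Y3: (1/12)·(-4) + (7/12)·2 + (1/3)·1 = 7/6
Highest expected payoff is 59/12, from Y1.

Y1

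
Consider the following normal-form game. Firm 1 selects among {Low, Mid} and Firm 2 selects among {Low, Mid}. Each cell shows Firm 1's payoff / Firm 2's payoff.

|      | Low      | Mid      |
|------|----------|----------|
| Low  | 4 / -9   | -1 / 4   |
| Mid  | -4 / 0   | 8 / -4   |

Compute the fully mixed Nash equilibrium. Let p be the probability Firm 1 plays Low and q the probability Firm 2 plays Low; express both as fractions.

In a mixed NE each player is indifferent between their pure strategies, so the opponent's mix sets the indifference.
Firm 2 indifferent between Low and Mid: p·(-9) + (1−p)·0 = p·4 + (1−p)·(-4) ⟹ 0 + (-9)p = (-4) + 8p ⟹ p = 4/17.
Firm 1 indifferent between Low and Mid: q·4 + (1−q)·(-1) = q·(-4) + (1−q)·8 ⟹ (-1) + 5q = 8 + (-12)q ⟹ q = 9/17.

p = 4/17, q = 9/17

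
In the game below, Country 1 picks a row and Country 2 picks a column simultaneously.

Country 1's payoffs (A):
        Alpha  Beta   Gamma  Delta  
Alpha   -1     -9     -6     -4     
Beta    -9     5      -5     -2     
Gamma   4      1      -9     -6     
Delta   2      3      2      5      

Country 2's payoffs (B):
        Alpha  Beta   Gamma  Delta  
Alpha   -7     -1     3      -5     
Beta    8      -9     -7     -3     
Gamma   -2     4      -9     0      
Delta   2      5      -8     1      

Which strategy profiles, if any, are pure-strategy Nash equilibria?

A profile is a Nash equilibrium when each player is best-responding to the other.
Country 1's best responses — vs Alpha: Gamma (payoff 4); vs Beta: Beta (payoff 5); vs Gamma: Delta (payoff 2); vs Delta: Delta (payoff 5).
Country 2's best responses — vs Alpha: Gamma (payoff 3); vs Beta: Alpha (payoff 8); vs Gamma: Beta (payoff 4); vs Delta: Beta (payoff 5).
No cell has both players best-responding. For instance, Country 1's best reply to Delta is Delta, but against Delta Country 2 prefers Beta over Delta.

There is no pure-strategy Nash equilibrium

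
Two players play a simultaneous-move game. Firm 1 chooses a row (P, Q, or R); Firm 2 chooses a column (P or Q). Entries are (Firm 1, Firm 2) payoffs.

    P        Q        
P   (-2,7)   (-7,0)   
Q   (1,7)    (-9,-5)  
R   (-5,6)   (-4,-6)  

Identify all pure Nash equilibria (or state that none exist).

Check mutual best responses: a cell is a NE iff neither player can gain by unilaterally deviating.
Firm 1's best responses — vs P: Q (payoff 1); vs Q: R (payoff -4).
Firm 2's best responses — vs P: P (payoff 7); vs Q: P (payoff 7); vs R: P (payoff 6).
The only mutual best response is (Q, P); neither player gains by switching there.

(Q, P)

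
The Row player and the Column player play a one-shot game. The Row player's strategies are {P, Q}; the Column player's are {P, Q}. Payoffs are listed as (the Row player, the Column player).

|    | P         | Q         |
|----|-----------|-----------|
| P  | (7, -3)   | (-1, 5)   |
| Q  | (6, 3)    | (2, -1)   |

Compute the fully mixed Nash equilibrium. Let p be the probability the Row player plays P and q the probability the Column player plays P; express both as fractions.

p = 1/3, q = 3/4

Each player's mixing probability is pinned down by making the *other* player indifferent.
The Column player indifferent between P and Q: p·(-3) + (1−p)·3 = p·5 + (1−p)·(-1) ⟹ 3 + (-6)p = (-1) + 6p ⟹ p = 1/3.
The Row player indifferent between P and Q: q·7 + (1−q)·(-1) = q·6 + (1−q)·2 ⟹ (-1) + 8q = 2 + 4q ⟹ q = 3/4.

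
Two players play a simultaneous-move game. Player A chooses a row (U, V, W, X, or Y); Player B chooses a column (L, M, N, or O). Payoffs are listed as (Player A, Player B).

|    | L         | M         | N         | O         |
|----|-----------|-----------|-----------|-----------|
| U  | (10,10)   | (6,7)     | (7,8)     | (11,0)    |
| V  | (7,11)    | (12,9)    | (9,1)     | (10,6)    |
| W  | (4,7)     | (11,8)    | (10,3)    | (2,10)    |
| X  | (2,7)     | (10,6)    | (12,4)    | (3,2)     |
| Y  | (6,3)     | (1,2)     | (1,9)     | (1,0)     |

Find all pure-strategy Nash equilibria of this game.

(U, L)

Check mutual best responses: a cell is a NE iff neither player can gain by unilaterally deviating.
Player A's best responses — vs L: U (payoff 10); vs M: V (payoff 12); vs N: X (payoff 12); vs O: U (payoff 11).
Player B's best responses — vs U: L (payoff 10); vs V: L (payoff 11); vs W: O (payoff 10); vs X: L (payoff 7); vs Y: N (payoff 9).
The only mutual best response is (U, L); neither player gains by switching there.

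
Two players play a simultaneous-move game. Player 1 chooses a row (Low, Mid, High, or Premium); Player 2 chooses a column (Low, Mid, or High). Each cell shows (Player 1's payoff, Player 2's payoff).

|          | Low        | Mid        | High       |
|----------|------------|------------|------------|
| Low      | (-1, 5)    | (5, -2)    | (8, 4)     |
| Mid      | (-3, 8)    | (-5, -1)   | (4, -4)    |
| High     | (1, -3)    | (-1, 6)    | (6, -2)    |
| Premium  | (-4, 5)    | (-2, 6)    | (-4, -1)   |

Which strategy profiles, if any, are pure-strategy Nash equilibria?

Check mutual best responses: a cell is a NE iff neither player can gain by unilaterally deviating.
Player 1's best responses — vs Low: High (payoff 1); vs Mid: Low (payoff 5); vs High: Low (payoff 8).
Player 2's best responses — vs Low: Low (payoff 5); vs Mid: Low (payoff 8); vs High: Mid (payoff 6); vs Premium: Mid (payoff 6).
No cell has both players best-responding. For instance, Player 1's best reply to High is Low, but against Low Player 2 prefers Low over High.

None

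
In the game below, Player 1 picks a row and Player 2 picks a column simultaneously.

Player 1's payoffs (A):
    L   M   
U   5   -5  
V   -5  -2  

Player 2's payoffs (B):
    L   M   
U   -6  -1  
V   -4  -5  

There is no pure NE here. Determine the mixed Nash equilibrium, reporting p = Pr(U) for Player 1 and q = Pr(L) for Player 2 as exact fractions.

In a mixed NE each player is indifferent between their pure strategies, so the opponent's mix sets the indifference.
Player 2 indifferent between L and M: p·(-6) + (1−p)·(-4) = p·(-1) + (1−p)·(-5) ⟹ (-4) + (-2)p = (-5) + 4p ⟹ p = 1/6.
Player 1 indifferent between U and V: q·5 + (1−q)·(-5) = q·(-5) + (1−q)·(-2) ⟹ (-5) + 10q = (-2) + (-3)q ⟹ q = 3/13.

p = 1/6, q = 3/13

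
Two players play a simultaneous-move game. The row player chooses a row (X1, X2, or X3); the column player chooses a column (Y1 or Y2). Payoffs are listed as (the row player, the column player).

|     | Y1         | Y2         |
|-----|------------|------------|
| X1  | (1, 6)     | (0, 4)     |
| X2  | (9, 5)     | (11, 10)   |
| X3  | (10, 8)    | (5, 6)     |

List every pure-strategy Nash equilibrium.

(X2, Y2) and (X3, Y1)

Check mutual best responses: a cell is a NE iff neither player can gain by unilaterally deviating.
The row player's best responses — vs Y1: X3 (payoff 10); vs Y2: X2 (payoff 11).
The column player's best responses — vs X1: Y1 (payoff 6); vs X2: Y2 (payoff 10); vs X3: Y1 (payoff 8).
Mutual best responses occur at (X2, Y2) and (X3, Y1); at each, neither player gains by switching.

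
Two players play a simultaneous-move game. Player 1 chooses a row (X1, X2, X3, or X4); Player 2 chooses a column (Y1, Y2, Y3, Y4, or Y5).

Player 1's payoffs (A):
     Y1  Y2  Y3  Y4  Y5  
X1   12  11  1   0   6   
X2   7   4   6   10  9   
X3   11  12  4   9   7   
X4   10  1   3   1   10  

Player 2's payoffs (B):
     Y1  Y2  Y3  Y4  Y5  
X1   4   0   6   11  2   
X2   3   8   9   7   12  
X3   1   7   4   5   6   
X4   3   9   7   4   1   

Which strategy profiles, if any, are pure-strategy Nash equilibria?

Check mutual best responses: a cell is a NE iff neither player can gain by unilaterally deviating.
Player 1's best responses — vs Y1: X1 (payoff 12); vs Y2: X3 (payoff 12); vs Y3: X2 (payoff 6); vs Y4: X2 (payoff 10); vs Y5: X4 (payoff 10).
Player 2's best responses — vs X1: Y4 (payoff 11); vs X2: Y5 (payoff 12); vs X3: Y2 (payoff 7); vs X4: Y2 (payoff 9).
The only mutual best response is (X3, Y2); neither player gains by switching there.

(X3, Y2)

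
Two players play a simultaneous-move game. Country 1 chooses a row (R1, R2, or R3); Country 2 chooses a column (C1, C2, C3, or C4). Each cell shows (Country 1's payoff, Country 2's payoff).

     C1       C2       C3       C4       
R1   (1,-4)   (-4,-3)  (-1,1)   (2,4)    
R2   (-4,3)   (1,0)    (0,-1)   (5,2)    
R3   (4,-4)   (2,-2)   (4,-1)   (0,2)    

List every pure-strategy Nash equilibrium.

There is no pure-strategy Nash equilibrium

Check mutual best responses: a cell is a NE iff neither player can gain by unilaterally deviating.
Country 1's best responses — vs C1: R3 (payoff 4); vs C2: R3 (payoff 2); vs C3: R3 (payoff 4); vs C4: R2 (payoff 5).
Country 2's best responses — vs R1: C4 (payoff 4); vs R2: C1 (payoff 3); vs R3: C4 (payoff 2).
No cell has both players best-responding. For instance, Country 1's best reply to C2 is R3, but against R3 Country 2 prefers C4 over C2.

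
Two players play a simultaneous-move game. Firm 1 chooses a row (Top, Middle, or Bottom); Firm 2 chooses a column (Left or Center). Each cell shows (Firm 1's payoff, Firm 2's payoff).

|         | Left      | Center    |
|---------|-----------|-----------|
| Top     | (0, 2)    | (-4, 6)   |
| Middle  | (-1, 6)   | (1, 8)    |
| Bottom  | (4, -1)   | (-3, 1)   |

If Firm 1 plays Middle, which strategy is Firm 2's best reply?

Center

With Firm 1 fixed at Middle, Firm 2's payoffs are: Left → 6, Center → 8.
The maximum is 8, achieved by Center.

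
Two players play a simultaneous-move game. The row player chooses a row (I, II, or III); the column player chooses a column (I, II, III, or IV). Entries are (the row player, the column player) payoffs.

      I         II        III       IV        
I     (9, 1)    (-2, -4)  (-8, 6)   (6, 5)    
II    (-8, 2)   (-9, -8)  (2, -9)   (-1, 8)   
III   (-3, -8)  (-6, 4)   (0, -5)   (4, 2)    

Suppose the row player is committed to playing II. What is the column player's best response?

With the row player fixed at II, the column player's payoffs are: I → 2, II → -8, III → -9, IV → 8.
The maximum is 8, achieved by IV.

IV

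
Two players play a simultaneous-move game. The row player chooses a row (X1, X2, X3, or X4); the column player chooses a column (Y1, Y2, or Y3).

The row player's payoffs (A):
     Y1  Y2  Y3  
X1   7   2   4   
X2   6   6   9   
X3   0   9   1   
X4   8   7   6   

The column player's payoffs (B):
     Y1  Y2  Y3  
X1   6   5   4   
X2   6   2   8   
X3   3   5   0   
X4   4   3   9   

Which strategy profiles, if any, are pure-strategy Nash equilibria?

(X2, Y3) and (X3, Y2)

Check mutual best responses: a cell is a NE iff neither player can gain by unilaterally deviating.
The row player's best responses — vs Y1: X4 (payoff 8); vs Y2: X3 (payoff 9); vs Y3: X2 (payoff 9).
The column player's best responses — vs X1: Y1 (payoff 6); vs X2: Y3 (payoff 8); vs X3: Y2 (payoff 5); vs X4: Y3 (payoff 9).
Mutual best responses occur at (X2, Y3) and (X3, Y2); at each, neither player gains by switching.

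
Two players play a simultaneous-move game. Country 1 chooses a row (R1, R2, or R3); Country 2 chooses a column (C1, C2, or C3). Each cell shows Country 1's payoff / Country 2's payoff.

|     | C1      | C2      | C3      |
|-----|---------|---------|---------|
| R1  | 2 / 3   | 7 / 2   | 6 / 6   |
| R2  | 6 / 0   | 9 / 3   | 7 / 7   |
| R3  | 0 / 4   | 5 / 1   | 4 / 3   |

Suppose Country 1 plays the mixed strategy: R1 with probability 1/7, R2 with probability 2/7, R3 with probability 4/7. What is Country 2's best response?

Country 2's best reply maximizes expected payoff against the mix.
C1: (1/7)·3 + (2/7)·0 + (4/7)·4 = 19/7
C2: (1/7)·2 + (2/7)·3 + (4/7)·1 = 12/7
C3: (1/7)·6 + (2/7)·7 + (4/7)·3 = 32/7
Highest expected payoff is 32/7, from C3.

C3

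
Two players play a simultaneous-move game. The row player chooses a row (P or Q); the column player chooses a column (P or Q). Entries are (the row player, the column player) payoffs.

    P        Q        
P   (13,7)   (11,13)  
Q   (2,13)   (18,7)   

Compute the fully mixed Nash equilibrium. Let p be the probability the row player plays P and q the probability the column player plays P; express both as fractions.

p = 1/2, q = 7/18

Each player's mixing probability is pinned down by making the *other* player indifferent.
The column player indifferent between P and Q: p·7 + (1−p)·13 = p·13 + (1−p)·7 ⟹ 13 + (-6)p = 7 + 6p ⟹ p = 1/2.
The row player indifferent between P and Q: q·13 + (1−q)·11 = q·2 + (1−q)·18 ⟹ 11 + 2q = 18 + (-16)q ⟹ q = 7/18.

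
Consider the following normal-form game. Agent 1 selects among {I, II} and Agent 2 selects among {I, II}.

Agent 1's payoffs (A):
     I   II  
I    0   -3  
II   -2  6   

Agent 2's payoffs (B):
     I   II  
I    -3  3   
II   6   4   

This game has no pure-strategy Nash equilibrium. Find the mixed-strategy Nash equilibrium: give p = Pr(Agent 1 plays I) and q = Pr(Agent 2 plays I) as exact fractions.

p = 1/4, q = 9/11

Each player's mixing probability is pinned down by making the *other* player indifferent.
Agent 2 indifferent between I and II: p·(-3) + (1−p)·6 = p·3 + (1−p)·4 ⟹ 6 + (-9)p = 4 + (-1)p ⟹ p = 1/4.
Agent 1 indifferent between I and II: q·0 + (1−q)·(-3) = q·(-2) + (1−q)·6 ⟹ (-3) + 3q = 6 + (-8)q ⟹ q = 9/11.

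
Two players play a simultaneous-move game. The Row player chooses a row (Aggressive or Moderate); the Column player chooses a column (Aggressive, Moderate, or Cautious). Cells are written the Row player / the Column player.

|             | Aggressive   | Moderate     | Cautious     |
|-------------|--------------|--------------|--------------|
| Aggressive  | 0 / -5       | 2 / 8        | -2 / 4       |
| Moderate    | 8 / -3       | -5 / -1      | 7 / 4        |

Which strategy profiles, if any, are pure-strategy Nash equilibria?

(Aggressive, Moderate) and (Moderate, Cautious)

Check mutual best responses: a cell is a NE iff neither player can gain by unilaterally deviating.
The Row player's best responses — vs Aggressive: Moderate (payoff 8); vs Moderate: Aggressive (payoff 2); vs Cautious: Moderate (payoff 7).
The Column player's best responses — vs Aggressive: Moderate (payoff 8); vs Moderate: Cautious (payoff 4).
Mutual best responses occur at (Aggressive, Moderate) and (Moderate, Cautious); at each, neither player gains by switching.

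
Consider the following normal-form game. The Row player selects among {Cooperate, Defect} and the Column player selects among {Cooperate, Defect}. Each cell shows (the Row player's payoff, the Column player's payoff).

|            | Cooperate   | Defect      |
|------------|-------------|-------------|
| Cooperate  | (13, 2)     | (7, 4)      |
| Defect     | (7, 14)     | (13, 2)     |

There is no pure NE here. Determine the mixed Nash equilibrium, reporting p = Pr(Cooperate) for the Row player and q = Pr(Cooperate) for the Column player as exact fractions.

In a mixed NE each player is indifferent between their pure strategies, so the opponent's mix sets the indifference.
The Column player indifferent between Cooperate and Defect: p·2 + (1−p)·14 = p·4 + (1−p)·2 ⟹ 14 + (-12)p = 2 + 2p ⟹ p = 6/7.
The Row player indifferent between Cooperate and Defect: q·13 + (1−q)·7 = q·7 + (1−q)·13 ⟹ 7 + 6q = 13 + (-6)q ⟹ q = 1/2.

p = 6/7, q = 1/2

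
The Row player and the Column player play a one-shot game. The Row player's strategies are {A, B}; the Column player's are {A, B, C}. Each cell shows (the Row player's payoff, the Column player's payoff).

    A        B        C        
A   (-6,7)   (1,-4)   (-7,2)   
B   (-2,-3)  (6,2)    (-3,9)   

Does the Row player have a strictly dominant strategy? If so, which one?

Check whether one of the Row player's strategies beats all alternatives regardless of what the opponent does.
B strictly dominates: vs A: -2 > -6; vs B: 6 > 1; vs C: -3 > -7.

B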